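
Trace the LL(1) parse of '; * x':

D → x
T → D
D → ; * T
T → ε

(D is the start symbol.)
LL(1) parsing maintains a stack (initially the start symbol over $) and the input. At each step: if the stack top is a terminal, match it against the current input token; if it is a non-terminal N, replace it with the RHS of M[N, lookahead] (the unique production whose predict set contains the lookahead).

Stack is shown with the top on the left.

Stack    Input    Action
------------------------
D $      ; * x $  output D → ; * T
; * T $  ; * x $  match ';'
* T $    * x $    match '*'
T $      x $      output T → D
D $      x $      output D → x
x $      x $      match 'x'
$        $        accept

The string is accepted.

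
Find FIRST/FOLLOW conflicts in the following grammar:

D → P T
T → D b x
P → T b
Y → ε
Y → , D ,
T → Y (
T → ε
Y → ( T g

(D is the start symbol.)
Nullable non-terminals: T, Y.
FIRST sets used below: FIRST(D) = { '(', ',', 'b' }, FIRST(Y) = { '(', ',', ε }

T: nullable alternative(s) T → ε; FOLLOW(T) = { $, ',', 'b', 'g' }
  T → D b x: FIRST \ {ε} = { '(', ',', 'b' } — overlaps FOLLOW(T) on { ',', 'b' }: CONFLICT
  T → Y (: FIRST \ {ε} = { '(', ',' } — overlaps FOLLOW(T) on { ',' }: CONFLICT
  T → ε: FIRST \ {ε} = { } — this is the only nullable alternative, skip

Y: nullable alternative(s) Y → ε; FOLLOW(Y) = { '(' }
  Y → ε: FIRST \ {ε} = { } — this is the only nullable alternative, skip
  Y → , D ,: FIRST \ {ε} = { ',' } — disjoint from FOLLOW(Y)
  Y → ( T g: FIRST \ {ε} = { '(' } — overlaps FOLLOW(Y) on { '(' }: CONFLICT

D, P have no nullable alternative, so no FIRST/FOLLOW check is needed there.

So the grammar has 3 FIRST/FOLLOW conflicts (marked CONFLICT above).

Answer: Yes. T → D b x with FOLLOW(T) on { ',', 'b' }; T → Y '(' with FOLLOW(T) on { ',' }; Y → '(' T g with FOLLOW(Y) on { '(' }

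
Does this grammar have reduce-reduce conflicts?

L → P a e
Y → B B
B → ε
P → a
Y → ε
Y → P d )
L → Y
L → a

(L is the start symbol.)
A reduce-reduce conflict occurs when an LR(0) state has two complete items [A → α .] and [B → β .] — both call for a reduction, and with no lookahead the parser cannot choose between them.

Augment with L' → L and build the canonical LR(0) collection (I0 = CLOSURE({[L' → . L]}), then GOTO on every symbol after a dot until no new states appear). It has 11 states:
  I0: { [B → .], [L → . P a e], [L → . Y], [L → . a], [L' → . L], [P → . a], [Y → . B B], [Y → . P d )], [Y → .] }  — shift, 2 reduces
  I1: { [B → .], [Y → B . B] }  — reduce
  I2: { [L' → L .] }  — accept
  I3: { [L → P . a e], [Y → P . d )] }  — shift
  I4: { [L → Y .] }  — reduce
  I5: { [L → a .], [P → a .] }  — 2 reduces
  I6: { [L → P a . e] }  — shift
  I7: { [Y → P d . )] }  — shift
  I8: { [Y → P d ) .] }  — reduce
  I9: { [L → P a e .] }  — reduce
  I10: { [Y → B B .] }  — reduce

I0 contains complete items [B → .], [Y → .] — reduce-reduce conflict.
I5 contains complete items [L → a .], [P → a .] — reduce-reduce conflict.

Answer: Yes — I0: [B → .] vs [Y → .]; I5: [L → a .] vs [P → a .]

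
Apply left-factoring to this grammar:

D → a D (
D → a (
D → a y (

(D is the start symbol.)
D → a D'
D' → D (
D' → (
D' → y (

Left-factoring transforms A → αβ₁ | αβ₂ into A → αA' and A' → β₁ | β₂
(α is the longest common prefix among the alternatives). Repeat until
no nonterminal has two alternatives with a common prefix.

Round 1: D has alternatives sharing prefix 'a'. Introduce D': D → a D'
  Add: D' → D (
  Add: D' → (
  Add: D' → y (

No remaining common prefixes — done.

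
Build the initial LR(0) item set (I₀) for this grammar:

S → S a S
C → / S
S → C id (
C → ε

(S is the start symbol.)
First, augment the grammar with S' → S
I₀ = CLOSURE({ [S' → . S] }):
  [S' → . S] has the dot before S: add [S → . S a S], [S → . C id (]
  [S → . C id (] has the dot before C: add [C → . / S], [C → .]
No further items can be added.

I₀ = { [C → . / S], [C → .], [S → . C id (], [S → . S a S], [S' → . S] }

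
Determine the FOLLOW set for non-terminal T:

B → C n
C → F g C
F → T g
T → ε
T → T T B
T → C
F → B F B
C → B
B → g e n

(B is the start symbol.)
{ 'g' }

In F → T g: T is followed by g, add FIRST(g) \ {ε} = { 'g' }
In T → T T B: T is followed by T B, add FIRST(T B) \ {ε} = { 'g' }
In T → T T B: T is followed by B, add FIRST(B) \ {ε} = { 'g' }

Taking the union: FOLLOW(T) = { 'g' }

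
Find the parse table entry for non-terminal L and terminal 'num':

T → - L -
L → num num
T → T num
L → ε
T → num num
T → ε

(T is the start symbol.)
To find M[L, 'num'], we find productions for L where 'num' is in the predict set (PREDICT(N → α) = (FIRST(α) \ {ε}) ∪ (FOLLOW(N) if α ⇒* ε)).

Relevant sets:
  FOLLOW(L) = { '-' }

L → num num: PREDICT = { 'num' }
  'num' is in predict set, so this production goes in M[L, 'num']
L → ε: PREDICT = { '-' }

M[L, 'num'] = L → num num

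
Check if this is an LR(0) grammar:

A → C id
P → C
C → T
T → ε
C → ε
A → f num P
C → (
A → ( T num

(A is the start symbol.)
No. Shift-reduce conflict between [C → .] and [A → . ( T num]

A grammar is LR(0) if no state in the canonical LR(0) collection has:
  - both a shift item (dot before a terminal) and a complete item (shift-reduce conflict), or
  - two or more complete items (reduce-reduce conflict; the accept item [A' → A .] counts as a complete item here).

Augment with A' → A and build the canonical LR(0) collection (I0 = CLOSURE({[A' → . A]}), then GOTO on every symbol after a dot until no new states appear). It has 13 states:
  I0: { [A → . ( T num], [A → . C id], [A → . f num P], [A' → . A], [C → . (], [C → . T], [C → .], [T → .] }  — shift, 2 reduces
  I1: { [A → ( . T num], [C → ( .], [T → .] }  — 2 reduces
  I2: { [A' → A .] }  — accept
  I3: { [A → C . id] }  — shift
  I4: { [C → T .] }  — reduce
  I5: { [A → f . num P] }  — shift
  I6: { [A → f num . P], [C → . (], [C → . T], [C → .], [P → . C], [T → .] }  — shift, 2 reduces
  I7: { [C → ( .] }  — reduce
  I8: { [P → C .] }  — reduce
  I9: { [A → f num P .] }  — reduce
  I10: { [A → C id .] }  — reduce
  I11: { [A → ( T . num] }  — shift
  I12: { [A → ( T num .] }  — reduce

Conflict in state I0:
  Shift-reduce conflict between [C → .] and [A → . ( T num]
So the grammar is NOT LR(0).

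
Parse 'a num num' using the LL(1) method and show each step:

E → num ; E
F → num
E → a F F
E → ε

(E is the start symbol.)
LL(1) parsing maintains a stack (initially the start symbol over $) and the input. At each step: if the stack top is a terminal, match it against the current input token; if it is a non-terminal N, replace it with the RHS of M[N, lookahead] (the unique production whose predict set contains the lookahead).

Stack is shown with the top on the left.

Stack    Input        Action
----------------------------
E $      a num num $  output E → a F F
a F F $  a num num $  match 'a'
F F $    num num $    output F → num
num F $  num num $    match 'num'
F $      num $        output F → num
num $    num $        match 'num'
$        $            accept

The string is accepted.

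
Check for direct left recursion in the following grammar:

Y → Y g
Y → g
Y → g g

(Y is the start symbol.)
Y → Y g: LEFT RECURSIVE (starts with Y)
Y → g: starts with g
Y → g g: starts with g

The grammar has direct left recursion on: Y.

Answer: Yes, Y is left-recursive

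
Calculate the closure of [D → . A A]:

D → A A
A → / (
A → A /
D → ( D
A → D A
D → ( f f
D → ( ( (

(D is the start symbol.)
To compute CLOSURE, for each item [A → α.Bβ] where B is a non-terminal, add [B → .γ] for all productions B → γ; repeat for the newly added items until nothing changes.

Start with: [D → . A A]
  [D → . A A] has the dot before A: add [A → . / (], [A → . A /], [A → . D A]
  [A → . D A] has the dot before D: add [D → . ( D], [D → . ( f f], [D → . ( ( (]
No further items can be added.

CLOSURE = { [A → . / (], [A → . A /], [A → . D A], [D → . ( ( (], [D → . ( D], [D → . ( f f], [D → . A A] }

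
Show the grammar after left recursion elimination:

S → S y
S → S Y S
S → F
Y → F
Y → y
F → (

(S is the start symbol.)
S → F S'
S' → y S'
S' → Y S S'
S' → ε
Y → F
Y → y
F → (

S is directly left-recursive. The standard transformation for
  A → A α₁ | ... | A α_m | β₁ | ... | β_n
is
  A  → β₁ A' | ... | β_n A'
  A' → α₁ A' | ... | α_m A' | ε

S → F becomes S → F S'
S → S y becomes S' → y S'
S → S Y S becomes S' → Y S S'
Add S' → ε

Productions for other non-terminals are unchanged:
  Y → F
  Y → y
  F → (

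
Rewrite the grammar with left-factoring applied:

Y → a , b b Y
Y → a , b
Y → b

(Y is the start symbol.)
Y → a , b Y'
Y' → b Y
Y' → ε
Y → b

Left-factoring transforms A → αβ₁ | αβ₂ into A → αA' and A' → β₁ | β₂
(α is the longest common prefix among the alternatives). Repeat until
no nonterminal has two alternatives with a common prefix.

Round 1: Y has alternatives sharing prefix 'a , b'. Introduce Y': Y → a , b Y'
  Add: Y' → b Y
  Add: Y' → ε

No remaining common prefixes — done.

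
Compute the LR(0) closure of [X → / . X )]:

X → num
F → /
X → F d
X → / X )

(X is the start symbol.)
{ [F → . /], [X → . / X )], [X → . F d], [X → . num], [X → / . X )] }

To compute CLOSURE, for each item [A → α.Bβ] where B is a non-terminal, add [B → .γ] for all productions B → γ; repeat for the newly added items until nothing changes.

Start with: [X → / . X )]
  [X → / . X )] has the dot before X: add [X → . num], [X → . F d], [X → . / X )]
  [X → . F d] has the dot before F: add [F → . /]
No further items can be added.

CLOSURE = { [F → . /], [X → . / X )], [X → . F d], [X → . num], [X → / . X )] }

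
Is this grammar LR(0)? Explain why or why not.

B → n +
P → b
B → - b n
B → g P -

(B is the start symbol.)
Yes, the grammar is LR(0)

A grammar is LR(0) if no state in the canonical LR(0) collection has:
  - both a shift item (dot before a terminal) and a complete item (shift-reduce conflict), or
  - two or more complete items (reduce-reduce conflict; the accept item [B' → B .] counts as a complete item here).

Augment with B' → B and build the canonical LR(0) collection (I0 = CLOSURE({[B' → . B]}), then GOTO on every symbol after a dot until no new states appear). It has 11 states:
  I0: { [B → . - b n], [B → . g P -], [B → . n +], [B' → . B] }  — shift
  I1: { [B → - . b n] }  — shift
  I2: { [B' → B .] }  — accept
  I3: { [B → g . P -], [P → . b] }  — shift
  I4: { [B → n . +] }  — shift
  I5: { [B → n + .] }  — reduce
  I6: { [B → g P . -] }  — shift
  I7: { [P → b .] }  — reduce
  I8: { [B → g P - .] }  — reduce
  I9: { [B → - b . n] }  — shift
  I10: { [B → - b n .] }  — reduce

Every state is either a pure shift/goto state or contains exactly one complete item and nothing to shift — no conflicts. The grammar is LR(0).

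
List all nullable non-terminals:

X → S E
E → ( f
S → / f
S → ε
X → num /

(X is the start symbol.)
ε-productions: S → ε
So S is immediately nullable.
No further non-terminal can be added: every production for the remaining non-terminals contains a terminal or a non-nullable non-terminal.
Nullable = { 'S' }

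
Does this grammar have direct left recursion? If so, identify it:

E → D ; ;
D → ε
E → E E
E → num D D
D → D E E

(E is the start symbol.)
Yes, E, D are left-recursive

Direct left recursion occurs when N → N α for some non-terminal N (the right-hand side begins with the left-hand side itself).

E → D ; ;: starts with D
D → ε: starts with ε
E → E E: LEFT RECURSIVE (starts with E)
E → num D D: starts with num
D → D E E: LEFT RECURSIVE (starts with D)

The grammar has direct left recursion on: E, D.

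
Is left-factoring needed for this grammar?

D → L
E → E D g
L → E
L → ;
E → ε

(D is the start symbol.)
Left-factoring is needed when two productions for the same non-terminal
share a common prefix on the right-hand side.

Productions for E:
  E → E D g
  E → ε
Productions for L:
  L → E
  L → ;

No common prefixes found.

Answer: No, left-factoring is not needed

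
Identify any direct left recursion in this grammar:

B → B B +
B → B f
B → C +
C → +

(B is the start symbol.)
B → B B +: LEFT RECURSIVE (starts with B)
B → B f: LEFT RECURSIVE (starts with B)
B → C +: starts with C
C → +: starts with '+'

The grammar has direct left recursion on: B.

Answer: Yes, B is left-recursive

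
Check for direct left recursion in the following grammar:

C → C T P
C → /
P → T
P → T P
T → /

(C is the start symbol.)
Direct left recursion occurs when N → N α for some non-terminal N (the right-hand side begins with the left-hand side itself).

C → C T P: LEFT RECURSIVE (starts with C)
C → /: starts with '/'
P → T: starts with T
P → T P: starts with T
T → /: starts with '/'

The grammar has direct left recursion on: C.

Answer: Yes, C is left-recursive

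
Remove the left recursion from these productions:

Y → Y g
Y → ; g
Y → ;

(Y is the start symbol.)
Y → ; g Y'
Y → ; Y'
Y' → g Y'
Y' → ε

Y is directly left-recursive. The standard transformation for
  A → A α₁ | ... | A α_m | β₁ | ... | β_n
is
  A  → β₁ A' | ... | β_n A'
  A' → α₁ A' | ... | α_m A' | ε

Y → ; g becomes Y → ; g Y'
Y → ; becomes Y → ; Y'
Y → Y g becomes Y' → g Y'
Add Y' → ε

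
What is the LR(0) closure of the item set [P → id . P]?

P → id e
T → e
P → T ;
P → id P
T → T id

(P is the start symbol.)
{ [P → . T ;], [P → . id P], [P → . id e], [P → id . P], [T → . T id], [T → . e] }

To compute CLOSURE, for each item [A → α.Bβ] where B is a non-terminal, add [B → .γ] for all productions B → γ; repeat for the newly added items until nothing changes.

Start with: [P → id . P]
  [P → id . P] has the dot before P: add [P → . id e], [P → . T ;], [P → . id P]
  [P → . T ;] has the dot before T: add [T → . e], [T → . T id]
No further items can be added.

CLOSURE = { [P → . T ;], [P → . id P], [P → . id e], [P → id . P], [T → . T id], [T → . e] }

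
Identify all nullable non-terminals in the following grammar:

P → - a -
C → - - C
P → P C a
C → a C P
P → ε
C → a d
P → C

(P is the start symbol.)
{ 'P' }

A non-terminal is nullable if it can derive ε (the empty string): either it has an ε-production, or it has a production whose right-hand side consists entirely of nullable non-terminals.

ε-productions: P → ε
So P is immediately nullable.
No further non-terminal can be added: every production for the remaining non-terminals contains a terminal or a non-nullable non-terminal.
Nullable = { 'P' }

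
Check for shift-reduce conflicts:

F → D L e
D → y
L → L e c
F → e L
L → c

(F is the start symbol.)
Yes — I5: [F → e L .] vs [L → L . e c]; I10: [F → D L e .] vs [L → L e . c]

Augment with F' → F and build the canonical LR(0) collection (I0 = CLOSURE({[F' → . F]}), then GOTO on every symbol after a dot until no new states appear). It has 11 states:
  I0: { [D → . y], [F → . D L e], [F → . e L], [F' → . F] }  — shift
  I1: { [F → D . L e], [L → . L e c], [L → . c] }  — shift
  I2: { [F' → F .] }  — accept
  I3: { [F → e . L], [L → . L e c], [L → . c] }  — shift
  I4: { [D → y .] }  — reduce
  I5: { [F → e L .], [L → L . e c] }  — shift, reduce
  I6: { [L → c .] }  — reduce
  I7: { [L → L e . c] }  — shift
  I8: { [L → L e c .] }  — reduce
  I9: { [F → D L . e], [L → L . e c] }  — shift
  I10: { [F → D L e .], [L → L e . c] }  — shift, reduce

I5 contains reduce item [F → e L .] and shift item [L → L . e c] — shift-reduce conflict.
I10 contains reduce item [F → D L e .] and shift item [L → L e . c] — shift-reduce conflict.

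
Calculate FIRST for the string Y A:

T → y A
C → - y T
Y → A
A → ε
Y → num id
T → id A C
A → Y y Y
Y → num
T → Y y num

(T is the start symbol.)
FIRST sets of the non-terminals involved (from the grammar, by fixed-point iteration):
  FIRST(Y) = { 'num', 'y', ε }
  FIRST(A) = { 'num', 'y', ε }

To compute FIRST(Y A), process the symbols left to right:
Symbol Y is a non-terminal. Add FIRST(Y) \ {ε} = { 'num', 'y' }
Y is nullable (ε ∈ FIRST(Y)), continue to the next symbol.
Symbol A is a non-terminal. Add FIRST(A) \ {ε} = { 'num', 'y' }
A is nullable (ε ∈ FIRST(A)), continue to the next symbol.
All symbols are nullable, so ε is in the result.
FIRST(Y A) = { 'num', 'y', ε }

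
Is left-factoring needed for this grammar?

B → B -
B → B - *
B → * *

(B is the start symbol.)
Left-factoring is needed when two productions for the same non-terminal
share a common prefix on the right-hand side.

Productions for B:
  B → B -
  B → B - *
  B → * *

Found common prefix 'B -' in productions for B

Answer: Yes, B has productions with common prefix 'B -'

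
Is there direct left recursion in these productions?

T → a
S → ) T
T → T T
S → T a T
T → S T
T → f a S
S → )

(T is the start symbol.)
Yes, T is left-recursive

Direct left recursion occurs when N → N α for some non-terminal N (the right-hand side begins with the left-hand side itself).

T → a: starts with a
S → ) T: starts with ')'
T → T T: LEFT RECURSIVE (starts with T)
S → T a T: starts with T
T → S T: starts with S
T → f a S: starts with f
S → ): starts with ')'

The grammar has direct left recursion on: T.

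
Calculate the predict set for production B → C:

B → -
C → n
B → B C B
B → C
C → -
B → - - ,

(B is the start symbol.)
PREDICT(B → C) = (FIRST(RHS) \ {ε}) ∪ (FOLLOW(B) if ε ∈ FIRST(RHS), i.e. RHS ⇒* ε)
FIRST(C) = { '-', 'n' }
FIRST(C) = { '-', 'n' }
ε ∉ FIRST(C), so FOLLOW(B) is not added.
PREDICT(B → C) = { '-', 'n' }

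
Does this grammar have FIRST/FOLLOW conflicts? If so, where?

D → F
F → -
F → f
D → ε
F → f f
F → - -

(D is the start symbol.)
A FIRST/FOLLOW conflict occurs when a non-terminal N has a nullable alternative N → β (β ⇒* ε) and another alternative N → α with FIRST(α) ∩ FOLLOW(N) ≠ ∅: on such a lookahead the parser cannot decide between expanding α and letting N vanish via β.

Nullable non-terminals: D.
FIRST sets used below: FIRST(F) = { '-', 'f' }

D: nullable alternative(s) D → ε; FOLLOW(D) = { $ }
  D → F: FIRST \ {ε} = { '-', 'f' } — disjoint from FOLLOW(D)
  D → ε: FIRST \ {ε} = { } — this is the only nullable alternative, skip

F has no nullable alternative, so no FIRST/FOLLOW check is needed there.

No FIRST/FOLLOW conflicts found.

Answer: No FIRST/FOLLOW conflicts.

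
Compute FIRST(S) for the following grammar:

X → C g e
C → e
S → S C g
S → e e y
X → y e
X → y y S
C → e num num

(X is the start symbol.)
{ 'e' }

To compute FIRST(S), examine every production with S on the left-hand side, reading each right-hand side left to right until a non-nullable symbol is reached.

From S → S C g:
  - S is the symbol being defined: contributes nothing new
    S is not nullable, so stop
From S → e e y:
  - e is a terminal: add 'e' and stop

Collecting: FIRST(S) = { 'e' }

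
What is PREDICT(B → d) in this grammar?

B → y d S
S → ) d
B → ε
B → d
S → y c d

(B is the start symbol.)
PREDICT(B → d) = (FIRST(RHS) \ {ε}) ∪ (FOLLOW(B) if ε ∈ FIRST(RHS), i.e. RHS ⇒* ε)
FIRST(d) = { 'd' }
ε ∉ FIRST(d), so FOLLOW(B) is not added.
PREDICT(B → d) = { 'd' }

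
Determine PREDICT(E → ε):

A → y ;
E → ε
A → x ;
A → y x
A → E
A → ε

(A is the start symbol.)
{ $ }

PREDICT(E → ε) = (FIRST(RHS) \ {ε}) ∪ (FOLLOW(E) if ε ∈ FIRST(RHS), i.e. RHS ⇒* ε)
The right-hand side is ε (FIRST(ε) = { ε }), so the predict set is FOLLOW(E) = { $ }
PREDICT(E → ε) = { $ }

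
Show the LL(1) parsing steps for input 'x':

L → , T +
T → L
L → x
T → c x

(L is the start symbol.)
Stack is shown with the top on the left.

Stack  Input  Action
--------------------
L $    x $    output L → x
x $    x $    match 'x'
$      $      accept

The string is accepted.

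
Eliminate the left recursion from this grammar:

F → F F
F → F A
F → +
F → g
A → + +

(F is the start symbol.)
F → + F'
F → g F'
F' → F F'
F' → A F'
F' → ε
A → + +

F is directly left-recursive. The standard transformation for
  A → A α₁ | ... | A α_m | β₁ | ... | β_n
is
  A  → β₁ A' | ... | β_n A'
  A' → α₁ A' | ... | α_m A' | ε

F → + becomes F → + F'
F → g becomes F → g F'
F → F F becomes F' → F F'
F → F A becomes F' → A F'
Add F' → ε

Productions for other non-terminals are unchanged:
  A → + +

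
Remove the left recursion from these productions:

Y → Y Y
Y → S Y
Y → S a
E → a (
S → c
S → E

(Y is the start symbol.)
Y → S Y Y'
Y → S a Y'
Y' → Y Y'
Y' → ε
E → a (
S → c
S → E

Y is directly left-recursive. The standard transformation for
  A → A α₁ | ... | A α_m | β₁ | ... | β_n
is
  A  → β₁ A' | ... | β_n A'
  A' → α₁ A' | ... | α_m A' | ε

Y → S Y becomes Y → S Y Y'
Y → S a becomes Y → S a Y'
Y → Y Y becomes Y' → Y Y'
Add Y' → ε

Productions for other non-terminals are unchanged:
  E → a (
  S → c
  S → E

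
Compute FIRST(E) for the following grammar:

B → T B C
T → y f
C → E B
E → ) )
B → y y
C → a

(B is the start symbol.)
{ ')' }

From E → ) ):
  - ')' is a terminal: add ')' and stop

Collecting: FIRST(E) = { ')' }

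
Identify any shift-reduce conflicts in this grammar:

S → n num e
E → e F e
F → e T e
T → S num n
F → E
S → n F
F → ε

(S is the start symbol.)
A shift-reduce conflict occurs when an LR(0) state has both:
  - a complete (reduce) item [A → α .] (dot at the end), and
  - a shift item [B → β . c γ] (dot before a terminal).

Augment with S' → S and build the canonical LR(0) collection (I0 = CLOSURE({[S' → . S]}), then GOTO on every symbol after a dot until no new states appear). It has 15 states:
  I0: { [S → . n F], [S → . n num e], [S' → . S] }  — shift
  I1: { [S' → S .] }  — accept
  I2: { [E → . e F e], [F → . E], [F → . e T e], [F → .], [S → n . F], [S → n . num e] }  — shift, reduce
  I3: { [F → E .] }  — reduce
  I4: { [S → n F .] }  — reduce
  I5: { [E → . e F e], [E → e . F e], [F → . E], [F → . e T e], [F → .], [F → e . T e], [S → . n F], [S → . n num e], [T → . S num n] }  — shift, reduce
  I6: { [S → n num . e] }  — shift
  I7: { [S → n num e .] }  — reduce
  I8: { [E → e F . e] }  — shift
  I9: { [T → S . num n] }  — shift
  I10: { [F → e T . e] }  — shift
  I11: { [F → e T e .] }  — reduce
  I12: { [T → S num . n] }  — shift
  I13: { [T → S num n .] }  — reduce
  I14: { [E → e F e .] }  — reduce

I2 contains reduce item [F → .] and shift items [E → . e F e], [F → . e T e], [S → n . num e] — shift-reduce conflict.
I5 contains reduce item [F → .] and shift items [E → . e F e], [F → . e T e], [S → . n F], [S → . n num e] — shift-reduce conflict.

Answer: Yes — I2: [F → .] vs [E → . e F e]; I5: [F → .] vs [E → . e F e]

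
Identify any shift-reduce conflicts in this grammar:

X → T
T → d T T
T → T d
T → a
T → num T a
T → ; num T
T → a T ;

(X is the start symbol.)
A shift-reduce conflict occurs when an LR(0) state has both:
  - a complete (reduce) item [A → α .] (dot at the end), and
  - a shift item [B → β . c γ] (dot before a terminal).

Augment with X' → X and build the canonical LR(0) collection (I0 = CLOSURE({[X' → . X]}), then GOTO on every symbol after a dot until no new states appear). It has 17 states:
  I0: { [T → . ; num T], [T → . T d], [T → . a T ;], [T → . a], [T → . d T T], [T → . num T a], [X → . T], [X' → . X] }  — shift
  I1: { [T → ; . num T] }  — shift
  I2: { [T → T . d], [X → T .] }  — shift, reduce
  I3: { [X' → X .] }  — accept
  I4: { [T → . ; num T], [T → . T d], [T → . a T ;], [T → . a], [T → . d T T], [T → . num T a], [T → a . T ;], [T → a .] }  — shift, reduce
  I5: { [T → . ; num T], [T → . T d], [T → . a T ;], [T → . a], [T → . d T T], [T → . num T a], [T → d . T T] }  — shift
  I6: { [T → . ; num T], [T → . T d], [T → . a T ;], [T → . a], [T → . d T T], [T → . num T a], [T → num . T a] }  — shift
  I7: { [T → T . d], [T → num T . a] }  — shift
  I8: { [T → num T a .] }  — reduce
  I9: { [T → T d .] }  — reduce
  I10: { [T → . ; num T], [T → . T d], [T → . a T ;], [T → . a], [T → . d T T], [T → . num T a], [T → T . d], [T → d T . T] }  — shift
  I11: { [T → T . d], [T → d T T .] }  — shift, reduce
  I12: { [T → . ; num T], [T → . T d], [T → . a T ;], [T → . a], [T → . d T T], [T → . num T a], [T → T d .], [T → d . T T] }  — shift, reduce
  I13: { [T → T . d], [T → a T . ;] }  — shift
  I14: { [T → a T ; .] }  — reduce
  I15: { [T → . ; num T], [T → . T d], [T → . a T ;], [T → . a], [T → . d T T], [T → . num T a], [T → ; num . T] }  — shift
  I16: { [T → ; num T .], [T → T . d] }  — shift, reduce

I2 contains reduce item [X → T .] and shift item [T → T . d] — shift-reduce conflict.
I4 contains reduce item [T → a .] and shift items [T → . ; num T], [T → . a], [T → . a T ;], [T → . d T T], [T → . num T a] — shift-reduce conflict.
I11 contains reduce item [T → d T T .] and shift item [T → T . d] — shift-reduce conflict.
I12 contains reduce item [T → T d .] and shift items [T → . ; num T], [T → . a], [T → . a T ;], [T → . d T T], [T → . num T a] — shift-reduce conflict.
I16 contains reduce item [T → ; num T .] and shift item [T → T . d] — shift-reduce conflict.

Answer: Yes — I2: [X → T .] vs [T → T . d]; I4: [T → a .] vs [T → . ; num T]; I11: [T → d T T .] vs [T → T . d]; I12: [T → T d .] vs [T → . ; num T]; I16: [T → ; num T .] vs [T → T . d]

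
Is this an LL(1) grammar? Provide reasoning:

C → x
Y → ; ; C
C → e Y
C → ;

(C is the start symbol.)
Yes, the grammar is LL(1).

A grammar is LL(1) if for each non-terminal N with multiple productions, the predict sets of those productions are pairwise disjoint, where PREDICT(N → α) = (FIRST(α) \ {ε}) ∪ (FOLLOW(N) if α ⇒* ε).

For C:
  PREDICT(C → x) = { 'x' }
  PREDICT(C → e Y) = { 'e' }
  PREDICT(C → ';') = { ';' }
Y has a single production, so nothing to check there.

All predict sets are disjoint. The grammar IS LL(1).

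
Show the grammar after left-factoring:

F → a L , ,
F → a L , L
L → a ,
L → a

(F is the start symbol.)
F → a L , F'
F' → ,
F' → L
L → a L'
L' → ,
L' → ε

Left-factoring transforms A → αβ₁ | αβ₂ into A → αA' and A' → β₁ | β₂
(α is the longest common prefix among the alternatives). Repeat until
no nonterminal has two alternatives with a common prefix.

Round 1: F has alternatives sharing prefix 'a L ,'. Introduce F': F → a L , F'
  Add: F' → ,
  Add: F' → L

Round 2: L has alternatives sharing prefix 'a'. Introduce L': L → a L'
  Add: L' → ,
  Add: L' → ε

No remaining common prefixes — done.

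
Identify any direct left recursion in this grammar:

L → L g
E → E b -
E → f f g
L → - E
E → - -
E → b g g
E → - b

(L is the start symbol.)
Direct left recursion occurs when N → N α for some non-terminal N (the right-hand side begins with the left-hand side itself).

L → L g: LEFT RECURSIVE (starts with L)
E → E b -: LEFT RECURSIVE (starts with E)
E → f f g: starts with f
L → - E: starts with '-'
E → - -: starts with '-'
E → b g g: starts with b
E → - b: starts with '-'

The grammar has direct left recursion on: L, E.

Answer: Yes, L, E are left-recursive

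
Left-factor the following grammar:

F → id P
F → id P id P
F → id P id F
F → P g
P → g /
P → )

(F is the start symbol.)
Left-factoring transforms A → αβ₁ | αβ₂ into A → αA' and A' → β₁ | β₂
(α is the longest common prefix among the alternatives). Repeat until
no nonterminal has two alternatives with a common prefix.

Round 1: F has alternatives sharing prefix 'id P'. Introduce F': F → id P F'
  Add: F' → ε
  Add: F' → id P
  Add: F' → id F

Round 2: F' has alternatives sharing prefix 'id'. Introduce F'': F' → id F''
  Add: F'' → P
  Add: F'' → F

No remaining common prefixes — done.

Resulting grammar:
F → id P F'
F' → ε
F' → id F''
F'' → P
F'' → F
F → P g
P → g /
P → )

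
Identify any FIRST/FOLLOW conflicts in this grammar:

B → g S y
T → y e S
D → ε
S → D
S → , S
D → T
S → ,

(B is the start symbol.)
Yes. D → T with FOLLOW(D) on { 'y' }

A FIRST/FOLLOW conflict occurs when a non-terminal N has a nullable alternative N → β (β ⇒* ε) and another alternative N → α with FIRST(α) ∩ FOLLOW(N) ≠ ∅: on such a lookahead the parser cannot decide between expanding α and letting N vanish via β.

Nullable non-terminals: D, S.
FIRST sets used below: FIRST(T) = { 'y' }, FIRST(D) = { 'y', ε }

D: nullable alternative(s) D → ε; FOLLOW(D) = { 'y' }
  D → ε: FIRST \ {ε} = { } — this is the only nullable alternative, skip
  D → T: FIRST \ {ε} = { 'y' } — overlaps FOLLOW(D) on { 'y' }: CONFLICT

S: nullable alternative(s) S → D; FOLLOW(S) = { 'y' }
  S → D: FIRST \ {ε} = { 'y' } — this is the only nullable alternative, skip
  S → , S: FIRST \ {ε} = { ',' } — disjoint from FOLLOW(S)
  S → ,: FIRST \ {ε} = { ',' } — disjoint from FOLLOW(S)

B, T have no nullable alternative, so no FIRST/FOLLOW check is needed there.

So the grammar has 1 FIRST/FOLLOW conflict (marked CONFLICT above).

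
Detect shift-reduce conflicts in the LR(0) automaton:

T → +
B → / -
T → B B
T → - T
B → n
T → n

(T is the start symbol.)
No shift-reduce conflicts

A shift-reduce conflict occurs when an LR(0) state has both:
  - a complete (reduce) item [A → α .] (dot at the end), and
  - a shift item [B → β . c γ] (dot before a terminal).

Augment with T' → T and build the canonical LR(0) collection (I0 = CLOSURE({[T' → . T]}), then GOTO on every symbol after a dot until no new states appear). It has 11 states:
  I0: { [B → . / -], [B → . n], [T → . +], [T → . - T], [T → . B B], [T → . n], [T' → . T] }  — shift
  I1: { [T → + .] }  — reduce
  I2: { [B → . / -], [B → . n], [T → - . T], [T → . +], [T → . - T], [T → . B B], [T → . n] }  — shift
  I3: { [B → / . -] }  — shift
  I4: { [B → . / -], [B → . n], [T → B . B] }  — shift
  I5: { [T' → T .] }  — accept
  I6: { [B → n .], [T → n .] }  — 2 reduces
  I7: { [T → B B .] }  — reduce
  I8: { [B → n .] }  — reduce
  I9: { [B → / - .] }  — reduce
  I10: { [T → - T .] }  — reduce

No state contains both a complete item and a shift item.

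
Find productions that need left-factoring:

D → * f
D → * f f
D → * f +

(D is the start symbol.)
Yes, D has productions with common prefix '* f'

Left-factoring is needed when two productions for the same non-terminal
share a common prefix on the right-hand side.

Productions for D:
  D → * f
  D → * f f
  D → * f +

Found common prefix '* f' in productions for D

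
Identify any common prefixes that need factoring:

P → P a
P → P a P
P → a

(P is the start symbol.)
Yes, P has productions with common prefix 'P a'

Left-factoring is needed when two productions for the same non-terminal
share a common prefix on the right-hand side.

Productions for P:
  P → P a
  P → P a P
  P → a

Found common prefix 'P a' in productions for P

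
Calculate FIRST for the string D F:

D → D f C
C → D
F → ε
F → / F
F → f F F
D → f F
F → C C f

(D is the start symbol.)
FIRST sets of the non-terminals involved (from the grammar, by fixed-point iteration):
  FIRST(D) = { 'f' }

To compute FIRST(D F), process the symbols left to right:
Symbol D is a non-terminal. Add FIRST(D) \ {ε} = { 'f' }
D is not nullable (ε ∉ FIRST(D)), so stop here.
FIRST(D F) = { 'f' }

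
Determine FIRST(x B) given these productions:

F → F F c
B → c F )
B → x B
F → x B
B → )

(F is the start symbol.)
To compute FIRST(x B), process the symbols left to right:
Symbol x is a terminal. Add 'x' and stop.
FIRST(x B) = { 'x' }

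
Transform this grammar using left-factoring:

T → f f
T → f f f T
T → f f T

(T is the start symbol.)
T → f f T'
T' → ε
T' → f T
T' → T

Left-factoring transforms A → αβ₁ | αβ₂ into A → αA' and A' → β₁ | β₂
(α is the longest common prefix among the alternatives). Repeat until
no nonterminal has two alternatives with a common prefix.

Round 1: T has alternatives sharing prefix 'f f'. Introduce T': T → f f T'
  Add: T' → ε
  Add: T' → f T
  Add: T' → T

No remaining common prefixes — done.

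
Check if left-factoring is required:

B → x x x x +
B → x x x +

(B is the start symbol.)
Yes, B has productions with common prefix 'x x x'

Left-factoring is needed when two productions for the same non-terminal
share a common prefix on the right-hand side.

Productions for B:
  B → x x x x +
  B → x x x +

Found common prefix 'x x x' in productions for B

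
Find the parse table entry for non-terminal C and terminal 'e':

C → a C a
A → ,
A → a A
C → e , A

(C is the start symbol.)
C → e , A

To find M[C, 'e'], we find productions for C where 'e' is in the predict set (PREDICT(N → α) = (FIRST(α) \ {ε}) ∪ (FOLLOW(N) if α ⇒* ε)).

C → a C a: PREDICT = { 'a' }
C → e , A: PREDICT = { 'e' }
  'e' is in predict set, so this production goes in M[C, 'e']

M[C, 'e'] = C → e , A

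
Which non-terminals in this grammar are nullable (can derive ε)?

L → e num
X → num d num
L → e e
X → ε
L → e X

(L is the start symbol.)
{ 'X' }

A non-terminal is nullable if it can derive ε (the empty string): either it has an ε-production, or it has a production whose right-hand side consists entirely of nullable non-terminals.

ε-productions: X → ε
So X is immediately nullable.
No further non-terminal can be added: every production for the remaining non-terminals contains a terminal or a non-nullable non-terminal.
Nullable = { 'X' }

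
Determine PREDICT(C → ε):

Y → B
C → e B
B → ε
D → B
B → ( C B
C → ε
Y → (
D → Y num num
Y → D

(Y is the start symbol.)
PREDICT(C → ε) = (FIRST(RHS) \ {ε}) ∪ (FOLLOW(C) if ε ∈ FIRST(RHS), i.e. RHS ⇒* ε)
The right-hand side is ε (FIRST(ε) = { ε }), so the predict set is FOLLOW(C) = { $, '(', 'num' }
PREDICT(C → ε) = { $, '(', 'num' }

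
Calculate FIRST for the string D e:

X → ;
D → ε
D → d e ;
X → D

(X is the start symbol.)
FIRST sets of the non-terminals involved (from the grammar, by fixed-point iteration):
  FIRST(D) = { 'd', ε }

To compute FIRST(D e), process the symbols left to right:
Symbol D is a non-terminal. Add FIRST(D) \ {ε} = { 'd' }
D is nullable (ε ∈ FIRST(D)), continue to the next symbol.
Symbol e is a terminal. Add 'e' and stop.
FIRST(D e) = { 'd', 'e' }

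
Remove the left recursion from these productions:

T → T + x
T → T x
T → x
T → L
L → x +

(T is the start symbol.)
T → x T'
T → L T'
T' → + x T'
T' → x T'
T' → ε
L → x +

T is directly left-recursive. The standard transformation for
  A → A α₁ | ... | A α_m | β₁ | ... | β_n
is
  A  → β₁ A' | ... | β_n A'
  A' → α₁ A' | ... | α_m A' | ε

T → x becomes T → x T'
T → L becomes T → L T'
T → T + x becomes T' → + x T'
T → T x becomes T' → x T'
Add T' → ε

Productions for other non-terminals are unchanged:
  L → x +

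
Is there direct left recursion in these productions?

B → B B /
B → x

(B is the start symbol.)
Yes, B is left-recursive

B → B B /: LEFT RECURSIVE (starts with B)
B → x: starts with x

The grammar has direct left recursion on: B.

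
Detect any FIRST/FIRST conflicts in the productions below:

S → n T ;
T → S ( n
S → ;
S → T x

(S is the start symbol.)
A FIRST/FIRST conflict occurs when two productions N → α and N → β for the same non-terminal have FIRST(α) ∩ FIRST(β) ≠ ∅ (with ε ∈ FIRST of a nullable right-hand side, so two nullable alternatives also conflict).

FIRST sets of the non-terminals at (or reachable through a nullable prefix from) the front of some alternative:
  FIRST(T) = { ';', 'n' }

Productions for S:
  S → n T ;: FIRST = { 'n' }
  S → ;: FIRST = { ';' }
  S → T x: FIRST = { ';', 'n' }
T has only one production, so no FIRST/FIRST conflict is possible there.

Conflict for S: S → n T ; and S → T x
  Overlap: { 'n' }
Conflict for S: S → ; and S → T x
  Overlap: { ';' }

Answer: Yes. S → n T ';' / S → T x on { 'n' }; S → ';' / S → T x on { ';' }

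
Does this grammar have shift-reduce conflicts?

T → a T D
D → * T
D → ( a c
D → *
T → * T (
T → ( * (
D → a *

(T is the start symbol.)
A shift-reduce conflict occurs when an LR(0) state has both:
  - a complete (reduce) item [A → α .] (dot at the end), and
  - a shift item [B → β . c γ] (dot before a terminal).

Augment with T' → T and build the canonical LR(0) collection (I0 = CLOSURE({[T' → . T]}), then GOTO on every symbol after a dot until no new states appear). It has 18 states:
  I0: { [T → . ( * (], [T → . * T (], [T → . a T D], [T' → . T] }  — shift
  I1: { [T → ( . * (] }  — shift
  I2: { [T → * . T (], [T → . ( * (], [T → . * T (], [T → . a T D] }  — shift
  I3: { [T' → T .] }  — accept
  I4: { [T → . ( * (], [T → . * T (], [T → . a T D], [T → a . T D] }  — shift
  I5: { [D → . ( a c], [D → . * T], [D → . *], [D → . a *], [T → a T . D] }  — shift
  I6: { [D → ( . a c] }  — shift
  I7: { [D → * . T], [D → * .], [T → . ( * (], [T → . * T (], [T → . a T D] }  — shift, reduce
  I8: { [T → a T D .] }  — reduce
  I9: { [D → a . *] }  — shift
  I10: { [D → a * .] }  — reduce
  I11: { [D → * T .] }  — reduce
  I12: { [D → ( a . c] }  — shift
  I13: { [D → ( a c .] }  — reduce
  I14: { [T → * T . (] }  — shift
  I15: { [T → * T ( .] }  — reduce
  I16: { [T → ( * . (] }  — shift
  I17: { [T → ( * ( .] }  — reduce

I7 contains reduce item [D → * .] and shift items [T → . ( * (], [T → . * T (], [T → . a T D] — shift-reduce conflict.

Answer: Yes — I7: [D → * .] vs [T → . ( * (]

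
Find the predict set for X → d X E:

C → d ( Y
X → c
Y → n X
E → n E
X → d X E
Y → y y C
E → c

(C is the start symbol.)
PREDICT(X → d X E) = (FIRST(RHS) \ {ε}) ∪ (FOLLOW(X) if ε ∈ FIRST(RHS), i.e. RHS ⇒* ε)
FIRST(d X E) = { 'd' }
ε ∉ FIRST(d X E), so FOLLOW(X) is not added.
PREDICT(X → d X E) = { 'd' }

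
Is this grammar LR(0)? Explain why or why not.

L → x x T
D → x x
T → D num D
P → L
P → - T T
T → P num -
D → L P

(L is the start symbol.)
No. Shift-reduce conflict between [P → L .] and [L → . x x T]

A grammar is LR(0) if no state in the canonical LR(0) collection has:
  - both a shift item (dot before a terminal) and a complete item (shift-reduce conflict), or
  - two or more complete items (reduce-reduce conflict; the accept item [L' → L .] counts as a complete item here).

Augment with L' → L and build the canonical LR(0) collection (I0 = CLOSURE({[L' → . L]}), then GOTO on every symbol after a dot until no new states appear). It has 20 states:
  I0: { [L → . x x T], [L' → . L] }  — shift
  I1: { [L' → L .] }  — accept
  I2: { [L → x . x T] }  — shift
  I3: { [D → . L P], [D → . x x], [L → . x x T], [L → x x . T], [P → . - T T], [P → . L], [T → . D num D], [T → . P num -] }  — shift
  I4: { [D → . L P], [D → . x x], [L → . x x T], [P → - . T T], [P → . - T T], [P → . L], [T → . D num D], [T → . P num -] }  — shift
  I5: { [T → D . num D] }  — shift
  I6: { [D → L . P], [L → . x x T], [P → . - T T], [P → . L], [P → L .] }  — shift, reduce
  I7: { [T → P . num -] }  — shift
  I8: { [L → x x T .] }  — reduce
  I9: { [D → x . x], [L → x . x T] }  — shift
  I10: { [D → . L P], [D → . x x], [D → x x .], [L → . x x T], [L → x x . T], [P → . - T T], [P → . L], [T → . D num D], [T → . P num -] }  — shift, reduce
  I11: { [T → P num . -] }  — shift
  I12: { [T → P num - .] }  — reduce
  I13: { [P → L .] }  — reduce
  I14: { [D → L P .] }  — reduce
  I15: { [D → . L P], [D → . x x], [L → . x x T], [T → D num . D] }  — shift
  I16: { [T → D num D .] }  — reduce
  I17: { [D → L . P], [L → . x x T], [P → . - T T], [P → . L] }  — shift
  I18: { [D → . L P], [D → . x x], [L → . x x T], [P → - T . T], [P → . - T T], [P → . L], [T → . D num D], [T → . P num -] }  — shift
  I19: { [P → - T T .] }  — reduce

Conflict in state I6:
  Shift-reduce conflict between [P → L .] and [L → . x x T]
So the grammar is NOT LR(0).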